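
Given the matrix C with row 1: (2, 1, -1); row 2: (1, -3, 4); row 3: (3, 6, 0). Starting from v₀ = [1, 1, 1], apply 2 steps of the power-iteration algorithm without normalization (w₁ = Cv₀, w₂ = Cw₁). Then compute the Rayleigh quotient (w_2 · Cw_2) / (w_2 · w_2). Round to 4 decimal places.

1.7730

w1 = Cv₀ = (2·1 + 1·1 + (-1)·1; 1·1 + (-3)·1 + 4·1; 3·1 + 6·1 + 0·1) = (2, 2, 9)
w2 = Cw1 = (2·2 + 1·2 + (-1)·9; 1·2 + (-3)·2 + 4·9; 3·2 + 6·2 + 0·9) = (-3, 32, 18)
Cw2 = (8, -27, 183)
w2·Cw2 = (-3)·8 + 32·(-27) + 18·183 = 2406; w2·w2 = (-3)·(-3) + 32·32 + 18·18 = 1357
λ ≈ 2406/1357 = 1.7730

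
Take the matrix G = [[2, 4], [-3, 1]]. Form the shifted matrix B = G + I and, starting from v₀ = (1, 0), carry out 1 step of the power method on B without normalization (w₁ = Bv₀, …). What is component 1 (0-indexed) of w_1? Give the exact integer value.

B = G + I has rows (3, 4); (-3, 2)
w1 = Bv₀ = (3, -3)
Requested component of w1: -3

-3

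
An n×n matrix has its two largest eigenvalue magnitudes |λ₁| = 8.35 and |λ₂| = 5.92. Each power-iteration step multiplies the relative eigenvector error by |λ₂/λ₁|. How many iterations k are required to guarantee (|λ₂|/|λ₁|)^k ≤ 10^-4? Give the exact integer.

27

|λ₂/λ₁| = 5.92/8.35 = 0.70898
Need k ≥ ln(10^-4) / ln(0.70898) = -9.2103 / -0.3439 ≈ 26.780
Smallest integer k satisfying the bound: 27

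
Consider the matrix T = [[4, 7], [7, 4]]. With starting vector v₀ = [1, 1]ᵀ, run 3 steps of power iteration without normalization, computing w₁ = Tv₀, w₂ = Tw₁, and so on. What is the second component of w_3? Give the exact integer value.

w1 = Tv₀ = (4·1 + 7·1; 7·1 + 4·1) = (11, 11)
w2 = Tw1 = (4·11 + 7·11; 7·11 + 4·11) = (121, 121)
w3 = Tw2 = (1331, 1331)
The requested component of w3 is 1331.

1331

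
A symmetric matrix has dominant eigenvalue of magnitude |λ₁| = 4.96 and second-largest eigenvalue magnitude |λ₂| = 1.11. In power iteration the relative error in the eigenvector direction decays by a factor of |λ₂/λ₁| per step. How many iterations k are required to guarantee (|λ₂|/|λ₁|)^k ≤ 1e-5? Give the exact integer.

8

|λ₂/λ₁| = 1.11/4.96 = 0.22379
Need k ≥ ln(1e-5) / ln(0.22379) = -11.5129 / -1.4970 ≈ 7.690
Smallest integer k satisfying the bound: 8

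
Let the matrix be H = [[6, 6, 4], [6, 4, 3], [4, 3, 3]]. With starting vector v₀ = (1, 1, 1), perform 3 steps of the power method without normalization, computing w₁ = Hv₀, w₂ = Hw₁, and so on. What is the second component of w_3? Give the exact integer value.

2395

w1 = Hv₀ = (16, 13, 10)
w2 = Hw1 = (214, 178, 133)
w3 = Hw2 = (2884, 2395, 1789)
The requested component of w3 is 2395.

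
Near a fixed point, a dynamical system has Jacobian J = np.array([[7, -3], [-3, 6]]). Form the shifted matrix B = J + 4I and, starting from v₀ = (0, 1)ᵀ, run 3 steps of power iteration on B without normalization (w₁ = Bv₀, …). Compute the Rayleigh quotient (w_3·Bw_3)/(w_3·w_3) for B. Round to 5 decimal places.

μ ≈ 13.31356

B = J + 4I has rows (11, -3); (-3, 10)
w1 = Bv₀ = (11·0 + (-3)·1; (-3)·0 + 10·1) = (-3, 10)
w2 = Bw1 = (11·(-3) + (-3)·10; (-3)·(-3) + 10·10) = (-63, 109)
w3 = Bw2 = (-1020, 1279)
Bw3 = (-15057, 15850)
w3·Bw3 = 35630290; w3·w3 = 2676241; μ ≈ 35630290/2676241 = 13.31356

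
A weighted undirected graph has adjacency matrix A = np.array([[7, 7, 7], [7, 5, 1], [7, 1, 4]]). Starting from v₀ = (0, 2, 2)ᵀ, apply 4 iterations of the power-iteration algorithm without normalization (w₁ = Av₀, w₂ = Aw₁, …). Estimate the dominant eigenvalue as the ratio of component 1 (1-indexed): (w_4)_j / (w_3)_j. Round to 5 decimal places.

w1 = Av₀ = (7·0 + 7·2 + 7·2; 7·0 + 5·2 + 1·2; 7·0 + 1·2 + 4·2) = (28, 12, 10)
w2 = Aw1 = (7·28 + 7·12 + 7·10; 7·28 + 5·12 + 1·10; 7·28 + 1·12 + 4·10) = (350, 266, 248)
w3 = Aw2 = (6048, 4028, 3708)
w4 = Aw3 = (96488, 66184, 61196)
Ratio at component: 96488 / 6048 = 15.95370

λ ≈ 15.95370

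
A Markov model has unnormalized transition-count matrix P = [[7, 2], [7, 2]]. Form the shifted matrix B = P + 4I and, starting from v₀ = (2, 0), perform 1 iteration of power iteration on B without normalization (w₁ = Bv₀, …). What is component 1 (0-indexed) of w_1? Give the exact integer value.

B = P + 4I has rows (11, 2); (7, 6)
w1 = Bv₀ = (22, 14)
Requested component of w1: 14

14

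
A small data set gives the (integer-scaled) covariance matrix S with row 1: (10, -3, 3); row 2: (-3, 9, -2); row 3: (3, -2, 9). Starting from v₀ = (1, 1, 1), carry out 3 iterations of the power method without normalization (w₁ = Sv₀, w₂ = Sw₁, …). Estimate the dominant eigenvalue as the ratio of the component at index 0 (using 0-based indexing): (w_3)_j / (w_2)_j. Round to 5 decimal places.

w1 = Sv₀ = (10, 4, 10)
w2 = Sw1 = (118, -14, 112)
w3 = Sw2 = (1558, -704, 1390)
Ratio at component: 1558 / 118 = 13.20339

13.20339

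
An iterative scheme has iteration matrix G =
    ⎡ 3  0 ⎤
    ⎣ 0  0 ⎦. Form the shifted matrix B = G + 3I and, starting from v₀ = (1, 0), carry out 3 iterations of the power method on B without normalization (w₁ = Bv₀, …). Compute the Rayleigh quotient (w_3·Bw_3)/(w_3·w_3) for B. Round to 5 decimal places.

B = G + 3I has rows (6, 0); (0, 3)
w1 = Bv₀ = (6, 0)
w2 = Bw1 = (36, 0)
w3 = Bw2 = (216, 0)
Bw3 = (1296, 0)
w3·Bw3 = 279936; w3·w3 = 46656; μ ≈ 279936/46656 = 6.00000

6.00000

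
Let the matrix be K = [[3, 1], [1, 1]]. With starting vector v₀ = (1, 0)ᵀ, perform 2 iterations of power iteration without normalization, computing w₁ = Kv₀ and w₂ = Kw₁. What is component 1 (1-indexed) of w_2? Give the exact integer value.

w1 = Kv₀ = (3·1 + 1·0; 1·1 + 1·0) = (3, 1)
w2 = Kw1 = (3·3 + 1·1; 1·3 + 1·1) = (10, 4)
The requested component of w2 is 10.

10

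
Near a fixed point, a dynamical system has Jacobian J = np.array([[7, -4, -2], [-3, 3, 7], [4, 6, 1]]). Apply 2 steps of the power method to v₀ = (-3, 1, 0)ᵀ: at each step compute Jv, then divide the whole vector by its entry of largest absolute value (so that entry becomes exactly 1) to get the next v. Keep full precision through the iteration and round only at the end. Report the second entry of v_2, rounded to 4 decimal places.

-0.3270

Jv0 = (-25.00000, 12.00000, -6.00000); divide by -25.00000 → v1 = (1.00000, -0.48000, 0.24000)
Jv1 = (8.44000, -2.76000, 1.36000); divide by 8.44000 → v2 = (1.00000, -0.32701, 0.16114)
Requested entry of v2: 69/-211 = -0.3270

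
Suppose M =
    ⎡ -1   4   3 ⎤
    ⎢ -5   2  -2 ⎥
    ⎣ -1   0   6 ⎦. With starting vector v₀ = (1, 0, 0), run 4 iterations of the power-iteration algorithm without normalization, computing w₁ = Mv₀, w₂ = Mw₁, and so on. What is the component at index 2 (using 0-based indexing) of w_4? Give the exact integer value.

w1 = Mv₀ = ((-1)·1 + 4·0 + 3·0; (-5)·1 + 2·0 + (-2)·0; (-1)·1 + 0·0 + 6·0) = (-1, -5, -1)
w2 = Mw1 = ((-1)·(-1) + 4·(-5) + 3·(-1); (-5)·(-1) + 2·(-5) + (-2)·(-1); (-1)·(-1) + 0·(-5) + 6·(-1)) = (-22, -3, -5)
w3 = Mw2 = (-5, 114, -8)
w4 = Mw3 = (437, 269, -43)
The requested component of w4 is -43.

-43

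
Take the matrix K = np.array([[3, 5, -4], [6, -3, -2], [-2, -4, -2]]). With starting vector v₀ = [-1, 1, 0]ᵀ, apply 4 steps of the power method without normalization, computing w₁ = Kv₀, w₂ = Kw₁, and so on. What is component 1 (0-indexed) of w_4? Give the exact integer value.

1393

w1 = Kv₀ = (2, -9, -2)
w2 = Kw1 = (-31, 43, 36)
w3 = Kw2 = (-22, -387, -182)
w4 = Kw3 = (-1273, 1393, 1956)
The requested component of w4 is 1393.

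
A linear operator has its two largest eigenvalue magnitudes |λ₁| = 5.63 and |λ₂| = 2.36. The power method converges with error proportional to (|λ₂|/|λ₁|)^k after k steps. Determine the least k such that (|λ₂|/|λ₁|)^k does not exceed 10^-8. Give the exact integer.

22

|λ₂/λ₁| = 2.36/5.63 = 0.41918
Need k ≥ ln(10^-8) / ln(0.41918) = -18.4207 / -0.8694 ≈ 21.187
Smallest integer k satisfying the bound: 22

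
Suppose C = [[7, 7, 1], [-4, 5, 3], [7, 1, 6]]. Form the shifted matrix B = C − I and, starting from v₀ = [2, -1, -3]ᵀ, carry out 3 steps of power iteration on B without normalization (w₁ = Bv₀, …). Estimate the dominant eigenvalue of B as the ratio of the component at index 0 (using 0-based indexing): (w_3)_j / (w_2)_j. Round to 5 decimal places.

μ ≈ 11.13139

B = C − I has rows (6, 7, 1); (-4, 4, 3); (7, 1, 5)
w1 = Bv₀ = (6·2 + 7·(-1) + 1·(-3); (-4)·2 + 4·(-1) + 3·(-3); 7·2 + 1·(-1) + 5·(-3)) = (2, -21, -2)
w2 = Bw1 = (6·2 + 7·(-21) + 1·(-2); (-4)·2 + 4·(-21) + 3·(-2); 7·2 + 1·(-21) + 5·(-2)) = (-137, -98, -17)
w3 = Bw2 = (-1525, 105, -1142)
Ratio: -1525/-137 = 11.13139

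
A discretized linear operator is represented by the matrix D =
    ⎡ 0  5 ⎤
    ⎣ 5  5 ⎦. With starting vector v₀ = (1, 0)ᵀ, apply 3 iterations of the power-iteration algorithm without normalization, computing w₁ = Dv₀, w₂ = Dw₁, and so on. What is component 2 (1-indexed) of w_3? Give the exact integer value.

250

w1 = Dv₀ = (0·1 + 5·0; 5·1 + 5·0) = (0, 5)
w2 = Dw1 = (0·0 + 5·5; 5·0 + 5·5) = (25, 25)
w3 = Dw2 = (125, 250)
The requested component of w3 is 250.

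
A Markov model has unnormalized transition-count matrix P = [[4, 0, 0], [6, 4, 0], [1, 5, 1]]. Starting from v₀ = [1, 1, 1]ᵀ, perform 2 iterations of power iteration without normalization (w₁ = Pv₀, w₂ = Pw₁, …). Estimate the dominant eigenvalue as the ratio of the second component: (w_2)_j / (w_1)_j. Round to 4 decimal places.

λ ≈ 6.4000

w1 = Pv₀ = (4, 10, 7)
w2 = Pw1 = (16, 64, 61)
Ratio at component: 64 / 10 = 6.4000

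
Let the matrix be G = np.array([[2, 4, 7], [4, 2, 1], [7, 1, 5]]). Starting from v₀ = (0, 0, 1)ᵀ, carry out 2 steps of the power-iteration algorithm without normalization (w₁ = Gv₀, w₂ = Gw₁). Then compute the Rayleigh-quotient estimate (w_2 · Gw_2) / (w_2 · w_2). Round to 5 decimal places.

λ ≈ 11.58847

w1 = Gv₀ = (2·0 + 4·0 + 7·1; 4·0 + 2·0 + 1·1; 7·0 + 1·0 + 5·1) = (7, 1, 5)
w2 = Gw1 = (2·7 + 4·1 + 7·5; 4·7 + 2·1 + 1·5; 7·7 + 1·1 + 5·5) = (53, 35, 75)
Gw2 = (771, 357, 781)
w2·Gw2 = 53·771 + 35·357 + 75·781 = 111933; w2·w2 = 53·53 + 35·35 + 75·75 = 9659
λ ≈ 111933/9659 = 11.58847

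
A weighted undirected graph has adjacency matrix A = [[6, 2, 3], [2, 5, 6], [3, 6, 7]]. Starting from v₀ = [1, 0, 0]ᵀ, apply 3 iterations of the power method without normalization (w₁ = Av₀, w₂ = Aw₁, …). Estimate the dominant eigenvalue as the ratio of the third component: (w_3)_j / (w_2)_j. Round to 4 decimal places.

14.5882

w1 = Av₀ = (6·1 + 2·0 + 3·0; 2·1 + 5·0 + 6·0; 3·1 + 6·0 + 7·0) = (6, 2, 3)
w2 = Aw1 = (6·6 + 2·2 + 3·3; 2·6 + 5·2 + 6·3; 3·6 + 6·2 + 7·3) = (49, 40, 51)
w3 = Aw2 = (527, 604, 744)
Ratio at component: 744 / 51 = 14.5882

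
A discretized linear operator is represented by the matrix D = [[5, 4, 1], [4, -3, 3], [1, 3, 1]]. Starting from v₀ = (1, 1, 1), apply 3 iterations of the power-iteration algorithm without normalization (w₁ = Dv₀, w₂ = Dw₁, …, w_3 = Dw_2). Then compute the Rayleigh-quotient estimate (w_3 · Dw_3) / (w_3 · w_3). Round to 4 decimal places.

7.3355

w1 = Dv₀ = (5·1 + 4·1 + 1·1; 4·1 + (-3)·1 + 3·1; 1·1 + 3·1 + 1·1) = (10, 4, 5)
w2 = Dw1 = (5·10 + 4·4 + 1·5; 4·10 + (-3)·4 + 3·5; 1·10 + 3·4 + 1·5) = (71, 43, 27)
w3 = Dw2 = (554, 236, 227)
Dw3 = (3941, 2189, 1489)
w3·Dw3 = 554·3941 + 236·2189 + 227·1489 = 3037921; w3·w3 = 554·554 + 236·236 + 227·227 = 414141
λ ≈ 3037921/414141 = 7.3355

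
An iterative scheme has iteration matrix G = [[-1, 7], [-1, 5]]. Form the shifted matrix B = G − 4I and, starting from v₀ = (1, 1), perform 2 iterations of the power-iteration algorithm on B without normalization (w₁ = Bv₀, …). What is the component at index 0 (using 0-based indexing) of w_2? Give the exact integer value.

B = G − 4I has rows (-5, 7); (-1, 1)
w1 = Bv₀ = (2, 0)
w2 = Bw1 = (-10, -2)
Requested component of w2: -10

-10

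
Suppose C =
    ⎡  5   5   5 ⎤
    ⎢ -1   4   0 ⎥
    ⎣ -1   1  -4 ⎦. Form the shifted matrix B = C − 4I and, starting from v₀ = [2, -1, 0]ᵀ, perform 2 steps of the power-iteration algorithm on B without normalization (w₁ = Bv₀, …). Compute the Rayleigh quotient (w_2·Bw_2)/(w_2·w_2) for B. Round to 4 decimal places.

-5.1319

B = C − 4I has rows (1, 5, 5); (-1, 0, 0); (-1, 1, -8)
w1 = Bv₀ = (1·2 + 5·(-1) + 5·0; (-1)·2 + 0·(-1) + 0·0; (-1)·2 + 1·(-1) + (-8)·0) = (-3, -2, -3)
w2 = Bw1 = (1·(-3) + 5·(-2) + 5·(-3); (-1)·(-3) + 0·(-2) + 0·(-3); (-1)·(-3) + 1·(-2) + (-8)·(-3)) = (-28, 3, 25)
Bw2 = (112, 28, -169)
w2·Bw2 = -7277; w2·w2 = 1418; μ ≈ -7277/1418 = -5.1319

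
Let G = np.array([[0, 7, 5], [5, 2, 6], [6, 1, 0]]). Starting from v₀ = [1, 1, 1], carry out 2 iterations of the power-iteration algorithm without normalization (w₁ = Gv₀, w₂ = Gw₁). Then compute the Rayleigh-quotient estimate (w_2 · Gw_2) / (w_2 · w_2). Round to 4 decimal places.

10.6439

w1 = Gv₀ = (0·1 + 7·1 + 5·1; 5·1 + 2·1 + 6·1; 6·1 + 1·1 + 0·1) = (12, 13, 7)
w2 = Gw1 = (0·12 + 7·13 + 5·7; 5·12 + 2·13 + 6·7; 6·12 + 1·13 + 0·7) = (126, 128, 85)
Gw2 = (1321, 1396, 884)
w2·Gw2 = 126·1321 + 128·1396 + 85·884 = 420274; w2·w2 = 126·126 + 128·128 + 85·85 = 39485
λ ≈ 420274/39485 = 10.6439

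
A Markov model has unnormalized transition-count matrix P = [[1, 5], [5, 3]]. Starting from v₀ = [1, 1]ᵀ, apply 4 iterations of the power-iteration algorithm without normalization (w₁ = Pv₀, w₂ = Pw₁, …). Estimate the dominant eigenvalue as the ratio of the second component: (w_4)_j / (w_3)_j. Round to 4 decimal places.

w1 = Pv₀ = (6, 8)
w2 = Pw1 = (46, 54)
w3 = Pw2 = (316, 392)
w4 = Pw3 = (2276, 2756)
Ratio at component: 2756 / 392 = 7.0306

7.0306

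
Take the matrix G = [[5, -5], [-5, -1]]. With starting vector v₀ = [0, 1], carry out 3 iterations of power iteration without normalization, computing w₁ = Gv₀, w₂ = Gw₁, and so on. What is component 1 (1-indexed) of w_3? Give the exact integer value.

-230

w1 = Gv₀ = (5·0 + (-5)·1; (-5)·0 + (-1)·1) = (-5, -1)
w2 = Gw1 = (5·(-5) + (-5)·(-1); (-5)·(-5) + (-1)·(-1)) = (-20, 26)
w3 = Gw2 = (-230, 74)
The requested component of w3 is -230.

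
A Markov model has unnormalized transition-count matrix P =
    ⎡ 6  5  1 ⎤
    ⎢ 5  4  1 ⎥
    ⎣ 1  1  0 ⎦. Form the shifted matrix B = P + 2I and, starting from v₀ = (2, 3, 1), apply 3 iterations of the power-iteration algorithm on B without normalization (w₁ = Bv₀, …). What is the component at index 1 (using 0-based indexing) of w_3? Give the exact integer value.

4161

B = P + 2I has rows (8, 5, 1); (5, 6, 1); (1, 1, 2)
w1 = Bv₀ = (8·2 + 5·3 + 1·1; 5·2 + 6·3 + 1·1; 1·2 + 1·3 + 2·1) = (32, 29, 7)
w2 = Bw1 = (8·32 + 5·29 + 1·7; 5·32 + 6·29 + 1·7; 1·32 + 1·29 + 2·7) = (408, 341, 75)
w3 = Bw2 = (5044, 4161, 899)
Requested component of w3: 4161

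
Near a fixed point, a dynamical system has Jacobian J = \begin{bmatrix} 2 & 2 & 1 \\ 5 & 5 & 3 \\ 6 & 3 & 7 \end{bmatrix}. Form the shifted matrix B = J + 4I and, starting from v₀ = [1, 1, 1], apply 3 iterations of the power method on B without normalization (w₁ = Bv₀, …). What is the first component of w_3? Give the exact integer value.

B = J + 4I has rows (6, 2, 1); (5, 9, 3); (6, 3, 11)
w1 = Bv₀ = (6·1 + 2·1 + 1·1; 5·1 + 9·1 + 3·1; 6·1 + 3·1 + 11·1) = (9, 17, 20)
w2 = Bw1 = (6·9 + 2·17 + 1·20; 5·9 + 9·17 + 3·20; 6·9 + 3·17 + 11·20) = (108, 258, 325)
w3 = Bw2 = (1489, 3837, 4997)
Requested component of w3: 1489

1489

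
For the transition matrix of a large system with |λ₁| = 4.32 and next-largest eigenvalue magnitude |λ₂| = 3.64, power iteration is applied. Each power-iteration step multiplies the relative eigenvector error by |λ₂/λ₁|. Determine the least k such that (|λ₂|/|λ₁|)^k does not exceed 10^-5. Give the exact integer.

68

|λ₂/λ₁| = 3.64/4.32 = 0.84259
Need k ≥ ln(10^-5) / ln(0.84259) = -11.5129 / -0.1713 ≈ 67.220
Smallest integer k satisfying the bound: 68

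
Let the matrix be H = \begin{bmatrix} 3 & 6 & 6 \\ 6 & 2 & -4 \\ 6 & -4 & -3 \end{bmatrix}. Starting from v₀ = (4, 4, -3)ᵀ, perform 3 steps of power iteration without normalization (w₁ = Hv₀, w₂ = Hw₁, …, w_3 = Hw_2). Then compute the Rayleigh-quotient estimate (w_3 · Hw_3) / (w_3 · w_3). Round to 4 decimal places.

w1 = Hv₀ = (3·4 + 6·4 + 6·(-3); 6·4 + 2·4 + (-4)·(-3); 6·4 + (-4)·4 + (-3)·(-3)) = (18, 44, 17)
w2 = Hw1 = (3·18 + 6·44 + 6·17; 6·18 + 2·44 + (-4)·17; 6·18 + (-4)·44 + (-3)·17) = (420, 128, -119)
w3 = Hw2 = (1314, 3252, 2365)
Hw3 = (37644, 4928, -12219)
w3·Hw3 = 1314·37644 + 3252·4928 + 2365·(-12219) = 36592137; w3·w3 = 1314·1314 + 3252·3252 + 2365·2365 = 17895325
λ ≈ 36592137/17895325 = 2.0448

λ ≈ 2.0448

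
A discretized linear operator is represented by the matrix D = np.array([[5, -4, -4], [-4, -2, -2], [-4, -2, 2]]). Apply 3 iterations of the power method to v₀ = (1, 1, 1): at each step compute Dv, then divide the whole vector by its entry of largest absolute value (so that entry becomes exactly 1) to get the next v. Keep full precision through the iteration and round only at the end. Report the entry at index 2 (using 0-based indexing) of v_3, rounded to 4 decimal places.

0.6721

Dv0 = (-3.00000, -8.00000, -4.00000); divide by -8.00000 → v1 = (0.37500, 1.00000, 0.50000)
Dv1 = (-4.12500, -4.50000, -2.50000); divide by -4.50000 → v2 = (0.91667, 1.00000, 0.55556)
Dv2 = (-1.63889, -6.77778, -4.55556); divide by -6.77778 → v3 = (0.24180, 1.00000, 0.67213)
Requested entry of v3: -164/-244 = 0.6721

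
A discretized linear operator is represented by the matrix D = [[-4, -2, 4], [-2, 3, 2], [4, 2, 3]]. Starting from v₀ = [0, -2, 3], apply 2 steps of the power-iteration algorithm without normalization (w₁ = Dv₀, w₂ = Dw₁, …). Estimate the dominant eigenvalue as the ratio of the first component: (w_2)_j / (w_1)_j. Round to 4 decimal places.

w1 = Dv₀ = (16, 0, 5)
w2 = Dw1 = (-44, -22, 79)
Ratio at component: -44 / 16 = -2.7500

λ ≈ -2.7500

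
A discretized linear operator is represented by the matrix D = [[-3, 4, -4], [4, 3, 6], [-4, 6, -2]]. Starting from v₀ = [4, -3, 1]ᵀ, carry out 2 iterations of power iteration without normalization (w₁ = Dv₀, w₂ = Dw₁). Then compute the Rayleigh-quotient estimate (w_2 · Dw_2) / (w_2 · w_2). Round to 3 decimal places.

-9.823

w1 = Dv₀ = (-28, 13, -36)
w2 = Dw1 = (280, -289, 262)
Dw2 = (-3044, 1825, -3378)
w2·Dw2 = 280·(-3044) + (-289)·1825 + 262·(-3378) = -2264781; w2·w2 = 280·280 + (-289)·(-289) + 262·262 = 230565
λ ≈ -2264781/230565 = -9.823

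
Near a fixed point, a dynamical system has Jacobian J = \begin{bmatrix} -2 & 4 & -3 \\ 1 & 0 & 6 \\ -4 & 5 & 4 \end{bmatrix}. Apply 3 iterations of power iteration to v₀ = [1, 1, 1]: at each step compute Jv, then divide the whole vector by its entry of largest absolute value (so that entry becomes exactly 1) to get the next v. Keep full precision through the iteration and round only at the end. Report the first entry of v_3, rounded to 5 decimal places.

-0.24661

Jv0 = (-1.000000, 7.000000, 5.000000); divide by 7.000000 → v1 = (-0.142857, 1.000000, 0.714286)
Jv1 = (2.142857, 4.142857, 8.428571); divide by 8.428571 → v2 = (0.254237, 0.491525, 1.000000)
Jv2 = (-1.542373, 6.254237, 5.440678); divide by 6.254237 → v3 = (-0.246612, 1.000000, 0.869919)
Requested entry of v3: -91/369 = -0.24661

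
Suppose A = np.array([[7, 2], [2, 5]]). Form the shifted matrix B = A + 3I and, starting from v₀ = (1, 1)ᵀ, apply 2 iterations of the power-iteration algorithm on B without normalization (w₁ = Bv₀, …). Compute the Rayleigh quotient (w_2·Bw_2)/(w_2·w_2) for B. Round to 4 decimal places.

11.2036

B = A + 3I has rows (10, 2); (2, 8)
w1 = Bv₀ = (10·1 + 2·1; 2·1 + 8·1) = (12, 10)
w2 = Bw1 = (10·12 + 2·10; 2·12 + 8·10) = (140, 104)
Bw2 = (1608, 1112)
w2·Bw2 = 340768; w2·w2 = 30416; μ ≈ 340768/30416 = 11.2036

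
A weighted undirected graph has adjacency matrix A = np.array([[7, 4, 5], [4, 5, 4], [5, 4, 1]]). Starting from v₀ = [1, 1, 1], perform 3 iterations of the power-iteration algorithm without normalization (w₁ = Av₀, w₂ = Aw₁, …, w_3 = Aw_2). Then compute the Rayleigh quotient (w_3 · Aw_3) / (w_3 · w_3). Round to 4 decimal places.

13.4231

w1 = Av₀ = (16, 13, 10)
w2 = Aw1 = (214, 169, 142)
w3 = Aw2 = (2884, 2269, 1888)
Aw3 = (38704, 30433, 25384)
w3·Aw3 = 2884·38704 + 2269·30433 + 1888·25384 = 228599805; w3·w3 = 2884·2884 + 2269·2269 + 1888·1888 = 17030361
λ ≈ 228599805/17030361 = 13.4231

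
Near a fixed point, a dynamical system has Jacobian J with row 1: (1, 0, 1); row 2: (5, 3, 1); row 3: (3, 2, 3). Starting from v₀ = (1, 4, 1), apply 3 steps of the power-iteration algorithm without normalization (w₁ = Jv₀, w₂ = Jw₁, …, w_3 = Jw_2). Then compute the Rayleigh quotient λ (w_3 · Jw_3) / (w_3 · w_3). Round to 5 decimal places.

w1 = Jv₀ = (2, 18, 14)
w2 = Jw1 = (16, 78, 84)
w3 = Jw2 = (100, 398, 456)
Jw3 = (556, 2150, 2464)
w3·Jw3 = 100·556 + 398·2150 + 456·2464 = 2034884; w3·w3 = 100·100 + 398·398 + 456·456 = 376340
λ ≈ 2034884/376340 = 5.40704

5.40704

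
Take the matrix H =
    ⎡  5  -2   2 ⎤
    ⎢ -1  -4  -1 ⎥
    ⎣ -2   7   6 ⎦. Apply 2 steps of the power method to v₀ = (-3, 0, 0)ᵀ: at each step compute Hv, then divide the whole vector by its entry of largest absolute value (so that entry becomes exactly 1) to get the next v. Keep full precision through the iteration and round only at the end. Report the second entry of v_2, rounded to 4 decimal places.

Hv0 = (-15.00000, 3.00000, 6.00000); divide by -15.00000 → v1 = (1.00000, -0.20000, -0.40000)
Hv1 = (4.60000, 0.20000, -5.80000); divide by -5.80000 → v2 = (-0.79310, -0.03448, 1.00000)
Requested entry of v2: -3/87 = -0.0345

-0.0345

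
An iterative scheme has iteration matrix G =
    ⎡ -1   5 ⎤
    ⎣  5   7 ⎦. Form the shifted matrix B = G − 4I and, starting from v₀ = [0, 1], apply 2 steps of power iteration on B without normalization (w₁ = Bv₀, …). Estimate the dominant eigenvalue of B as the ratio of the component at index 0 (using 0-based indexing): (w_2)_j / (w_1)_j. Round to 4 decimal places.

B = G − 4I has rows (-5, 5); (5, 3)
w1 = Bv₀ = ((-5)·0 + 5·1; 5·0 + 3·1) = (5, 3)
w2 = Bw1 = ((-5)·5 + 5·3; 5·5 + 3·3) = (-10, 34)
Ratio: -10/5 = -2.0000

-2.0000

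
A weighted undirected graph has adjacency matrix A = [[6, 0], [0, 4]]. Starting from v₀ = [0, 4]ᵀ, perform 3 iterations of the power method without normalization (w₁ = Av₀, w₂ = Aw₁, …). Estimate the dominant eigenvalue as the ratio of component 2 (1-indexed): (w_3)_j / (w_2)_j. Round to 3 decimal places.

w1 = Av₀ = (6·0 + 0·4; 0·0 + 4·4) = (0, 16)
w2 = Aw1 = (6·0 + 0·16; 0·0 + 4·16) = (0, 64)
w3 = Aw2 = (0, 256)
Ratio at component: 256 / 64 = 4.000

λ ≈ 4.000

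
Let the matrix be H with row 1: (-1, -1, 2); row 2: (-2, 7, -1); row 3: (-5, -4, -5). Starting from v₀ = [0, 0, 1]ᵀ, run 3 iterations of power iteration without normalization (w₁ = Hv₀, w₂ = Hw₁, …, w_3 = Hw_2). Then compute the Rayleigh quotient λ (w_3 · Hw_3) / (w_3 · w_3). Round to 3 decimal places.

2.561

w1 = Hv₀ = ((-1)·0 + (-1)·0 + 2·1; (-2)·0 + 7·0 + (-1)·1; (-5)·0 + (-4)·0 + (-5)·1) = (2, -1, -5)
w2 = Hw1 = ((-1)·2 + (-1)·(-1) + 2·(-5); (-2)·2 + 7·(-1) + (-1)·(-5); (-5)·2 + (-4)·(-1) + (-5)·(-5)) = (-11, -6, 19)
w3 = Hw2 = (55, -39, -16)
Hw3 = (-48, -367, -39)
w3·Hw3 = 55·(-48) + (-39)·(-367) + (-16)·(-39) = 12297; w3·w3 = 55·55 + (-39)·(-39) + (-16)·(-16) = 4802
λ ≈ 12297/4802 = 2.561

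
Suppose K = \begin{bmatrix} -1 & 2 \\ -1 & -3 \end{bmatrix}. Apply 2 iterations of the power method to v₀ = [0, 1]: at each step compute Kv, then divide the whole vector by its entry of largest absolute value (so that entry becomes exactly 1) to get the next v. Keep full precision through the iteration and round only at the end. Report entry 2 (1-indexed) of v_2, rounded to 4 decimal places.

Kv0 = (2.00000, -3.00000); divide by -3.00000 → v1 = (-0.66667, 1.00000)
Kv1 = (2.66667, -2.33333); divide by 2.66667 → v2 = (1.00000, -0.87500)
Requested entry of v2: 7/-8 = -0.8750

-0.8750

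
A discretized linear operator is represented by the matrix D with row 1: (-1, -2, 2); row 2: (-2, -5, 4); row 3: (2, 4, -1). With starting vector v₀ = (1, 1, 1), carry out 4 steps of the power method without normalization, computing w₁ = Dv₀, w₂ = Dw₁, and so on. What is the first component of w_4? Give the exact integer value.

1121

w1 = Dv₀ = (-1, -3, 5)
w2 = Dw1 = (17, 37, -19)
w3 = Dw2 = (-129, -295, 201)
w4 = Dw3 = (1121, 2537, -1639)
The requested component of w4 is 1121.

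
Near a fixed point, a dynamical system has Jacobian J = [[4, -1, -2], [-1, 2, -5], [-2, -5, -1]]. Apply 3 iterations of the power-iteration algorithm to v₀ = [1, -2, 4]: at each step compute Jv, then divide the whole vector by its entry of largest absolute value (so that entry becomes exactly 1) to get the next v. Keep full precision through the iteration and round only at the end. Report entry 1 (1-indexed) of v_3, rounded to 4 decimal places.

Jv0 = (-2.00000, -25.00000, 4.00000); divide by -25.00000 → v1 = (0.08000, 1.00000, -0.16000)
Jv1 = (-0.36000, 2.72000, -5.00000); divide by -5.00000 → v2 = (0.07200, -0.54400, 1.00000)
Jv2 = (-1.16800, -6.16000, 1.57600); divide by -6.16000 → v3 = (0.18961, 1.00000, -0.25584)
Requested entry of v3: -146/-770 = 0.1896

0.1896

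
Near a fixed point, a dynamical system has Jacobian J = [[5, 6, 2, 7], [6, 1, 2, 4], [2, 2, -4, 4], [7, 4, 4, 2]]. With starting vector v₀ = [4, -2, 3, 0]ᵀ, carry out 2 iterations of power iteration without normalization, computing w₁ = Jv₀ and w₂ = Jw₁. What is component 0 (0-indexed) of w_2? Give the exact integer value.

446

w1 = Jv₀ = (5·4 + 6·(-2) + 2·3 + 7·0; 6·4 + 1·(-2) + 2·3 + 4·0; 2·4 + 2·(-2) + (-4)·3 + 4·0; 7·4 + 4·(-2) + 4·3 + 2·0) = (14, 28, -8, 32)
w2 = Jw1 = (5·14 + 6·28 + 2·(-8) + 7·32; 6·14 + 1·28 + 2·(-8) + 4·32; 2·14 + 2·28 + (-4)·(-8) + 4·32; 7·14 + 4·28 + 4·(-8) + 2·32) = (446, 224, 244, 242)
The requested component of w2 is 446.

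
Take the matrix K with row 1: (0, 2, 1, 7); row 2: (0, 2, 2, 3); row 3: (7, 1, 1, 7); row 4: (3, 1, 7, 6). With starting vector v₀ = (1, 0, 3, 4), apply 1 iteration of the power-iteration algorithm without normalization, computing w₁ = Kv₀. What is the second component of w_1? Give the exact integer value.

w1 = Kv₀ = (0·1 + 2·0 + 1·3 + 7·4; 0·1 + 2·0 + 2·3 + 3·4; 7·1 + 1·0 + 1·3 + 7·4; 3·1 + 1·0 + 7·3 + 6·4) = (31, 18, 38, 48)
The requested component of w1 is 18.

18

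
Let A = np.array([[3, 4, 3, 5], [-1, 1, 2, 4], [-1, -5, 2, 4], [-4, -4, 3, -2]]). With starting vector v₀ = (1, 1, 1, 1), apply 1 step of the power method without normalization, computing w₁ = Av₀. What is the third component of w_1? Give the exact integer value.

w1 = Av₀ = (3·1 + 4·1 + 3·1 + 5·1; (-1)·1 + 1·1 + 2·1 + 4·1; (-1)·1 + (-5)·1 + 2·1 + 4·1; (-4)·1 + (-4)·1 + 3·1 + (-2)·1) = (15, 6, 0, -7)
The requested component of w1 is 0.

0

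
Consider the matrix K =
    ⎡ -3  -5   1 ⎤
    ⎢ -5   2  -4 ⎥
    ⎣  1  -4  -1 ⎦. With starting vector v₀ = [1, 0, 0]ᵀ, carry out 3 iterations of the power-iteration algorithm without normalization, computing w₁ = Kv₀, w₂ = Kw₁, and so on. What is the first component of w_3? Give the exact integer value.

w1 = Kv₀ = ((-3)·1 + (-5)·0 + 1·0; (-5)·1 + 2·0 + (-4)·0; 1·1 + (-4)·0 + (-1)·0) = (-3, -5, 1)
w2 = Kw1 = ((-3)·(-3) + (-5)·(-5) + 1·1; (-5)·(-3) + 2·(-5) + (-4)·1; 1·(-3) + (-4)·(-5) + (-1)·1) = (35, 1, 16)
w3 = Kw2 = (-94, -237, 15)
The requested component of w3 is -94.

-94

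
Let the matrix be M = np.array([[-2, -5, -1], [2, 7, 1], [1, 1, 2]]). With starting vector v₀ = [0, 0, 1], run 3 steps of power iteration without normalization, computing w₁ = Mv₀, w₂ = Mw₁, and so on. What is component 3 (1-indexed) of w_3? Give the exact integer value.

w1 = Mv₀ = (-1, 1, 2)
w2 = Mw1 = (-5, 7, 4)
w3 = Mw2 = (-29, 43, 10)
The requested component of w3 is 10.

10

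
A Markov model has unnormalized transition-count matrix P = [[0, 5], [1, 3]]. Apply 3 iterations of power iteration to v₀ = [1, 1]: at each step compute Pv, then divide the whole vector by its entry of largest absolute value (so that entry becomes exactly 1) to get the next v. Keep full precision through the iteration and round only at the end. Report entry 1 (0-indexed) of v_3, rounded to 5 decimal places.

0.83529

Pv0 = (5.000000, 4.000000); divide by 5.000000 → v1 = (1.000000, 0.800000)
Pv1 = (4.000000, 3.400000); divide by 4.000000 → v2 = (1.000000, 0.850000)
Pv2 = (4.250000, 3.550000); divide by 4.250000 → v3 = (1.000000, 0.835294)
Requested entry of v3: 71/85 = 0.83529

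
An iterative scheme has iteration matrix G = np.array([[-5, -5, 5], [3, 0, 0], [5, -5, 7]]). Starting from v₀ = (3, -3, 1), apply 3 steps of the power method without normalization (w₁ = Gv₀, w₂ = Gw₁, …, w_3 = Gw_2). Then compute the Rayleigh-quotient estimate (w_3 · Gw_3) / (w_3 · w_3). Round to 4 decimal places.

λ ≈ 7.6463

w1 = Gv₀ = ((-5)·3 + (-5)·(-3) + 5·1; 3·3 + 0·(-3) + 0·1; 5·3 + (-5)·(-3) + 7·1) = (5, 9, 37)
w2 = Gw1 = ((-5)·5 + (-5)·9 + 5·37; 3·5 + 0·9 + 0·37; 5·5 + (-5)·9 + 7·37) = (115, 15, 239)
w3 = Gw2 = (545, 345, 2173)
Gw3 = (6415, 1635, 16211)
w3·Gw3 = 545·6415 + 345·1635 + 2173·16211 = 39286753; w3·w3 = 545·545 + 345·345 + 2173·2173 = 5137979
λ ≈ 39286753/5137979 = 7.6463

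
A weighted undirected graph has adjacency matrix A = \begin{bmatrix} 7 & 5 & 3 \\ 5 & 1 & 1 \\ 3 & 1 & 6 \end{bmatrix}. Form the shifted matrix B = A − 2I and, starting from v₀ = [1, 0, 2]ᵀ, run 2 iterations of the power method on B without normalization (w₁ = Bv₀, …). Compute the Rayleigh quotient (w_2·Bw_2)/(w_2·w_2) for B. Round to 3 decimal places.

μ ≈ 9.540

B = A − 2I has rows (5, 5, 3); (5, -1, 1); (3, 1, 4)
w1 = Bv₀ = (5·1 + 5·0 + 3·2; 5·1 + (-1)·0 + 1·2; 3·1 + 1·0 + 4·2) = (11, 7, 11)
w2 = Bw1 = (5·11 + 5·7 + 3·11; 5·11 + (-1)·7 + 1·11; 3·11 + 1·7 + 4·11) = (123, 59, 84)
Bw2 = (1162, 640, 764)
w2·Bw2 = 244862; w2·w2 = 25666; μ ≈ 244862/25666 = 9.540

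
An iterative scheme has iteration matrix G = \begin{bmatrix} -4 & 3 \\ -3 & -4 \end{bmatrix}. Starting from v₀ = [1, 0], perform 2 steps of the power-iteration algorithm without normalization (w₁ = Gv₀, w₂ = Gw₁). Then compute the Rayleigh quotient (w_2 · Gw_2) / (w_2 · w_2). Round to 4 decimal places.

-4.0000

w1 = Gv₀ = (-4, -3)
w2 = Gw1 = (7, 24)
Gw2 = (44, -117)
w2·Gw2 = 7·44 + 24·(-117) = -2500; w2·w2 = 7·7 + 24·24 = 625
λ ≈ -2500/625 = -4.0000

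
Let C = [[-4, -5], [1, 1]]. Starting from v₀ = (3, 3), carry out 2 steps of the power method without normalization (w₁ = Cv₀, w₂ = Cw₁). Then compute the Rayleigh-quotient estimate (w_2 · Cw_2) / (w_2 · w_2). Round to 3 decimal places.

-2.658

w1 = Cv₀ = (-27, 6)
w2 = Cw1 = (78, -21)
Cw2 = (-207, 57)
w2·Cw2 = 78·(-207) + (-21)·57 = -17343; w2·w2 = 78·78 + (-21)·(-21) = 6525
λ ≈ -17343/6525 = -2.658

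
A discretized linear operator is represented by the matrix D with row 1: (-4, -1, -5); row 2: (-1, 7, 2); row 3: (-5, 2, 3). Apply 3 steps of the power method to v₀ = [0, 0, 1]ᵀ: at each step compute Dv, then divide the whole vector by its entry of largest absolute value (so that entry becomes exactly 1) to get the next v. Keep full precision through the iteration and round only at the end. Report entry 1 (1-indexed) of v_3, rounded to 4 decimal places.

-0.9153

Dv0 = (-5.00000, 2.00000, 3.00000); divide by -5.00000 → v1 = (1.00000, -0.40000, -0.60000)
Dv1 = (-0.60000, -5.00000, -7.60000); divide by -7.60000 → v2 = (0.07895, 0.65789, 1.00000)
Dv2 = (-5.97368, 6.52632, 3.92105); divide by 6.52632 → v3 = (-0.91532, 1.00000, 0.60081)
Requested entry of v3: -227/248 = -0.9153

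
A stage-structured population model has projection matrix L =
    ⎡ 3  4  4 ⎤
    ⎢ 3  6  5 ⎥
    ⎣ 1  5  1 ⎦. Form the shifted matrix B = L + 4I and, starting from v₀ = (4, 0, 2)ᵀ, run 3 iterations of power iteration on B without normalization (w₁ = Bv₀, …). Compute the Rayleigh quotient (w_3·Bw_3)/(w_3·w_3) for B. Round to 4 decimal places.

B = L + 4I has rows (7, 4, 4); (3, 10, 5); (1, 5, 5)
w1 = Bv₀ = (36, 22, 14)
w2 = Bw1 = (396, 398, 216)
w3 = Bw2 = (5228, 6248, 3466)
Bw3 = (75452, 95494, 53798)
w3·Bw3 = 1177573436; w3·w3 = 78382644; μ ≈ 1177573436/78382644 = 15.0234

15.0234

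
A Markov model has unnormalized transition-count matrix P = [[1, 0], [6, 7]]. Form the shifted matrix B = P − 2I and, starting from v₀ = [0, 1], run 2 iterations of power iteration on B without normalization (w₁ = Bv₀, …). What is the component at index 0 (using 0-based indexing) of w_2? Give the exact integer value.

B = P − 2I has rows (-1, 0); (6, 5)
w1 = Bv₀ = (0, 5)
w2 = Bw1 = (0, 25)
Requested component of w2: 0

0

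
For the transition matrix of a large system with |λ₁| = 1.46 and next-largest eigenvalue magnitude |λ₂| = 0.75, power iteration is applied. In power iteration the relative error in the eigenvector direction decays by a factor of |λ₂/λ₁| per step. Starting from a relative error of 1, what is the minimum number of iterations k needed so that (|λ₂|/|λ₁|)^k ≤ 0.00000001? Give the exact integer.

28

|λ₂/λ₁| = 0.75/1.46 = 0.51370
Need k ≥ ln(0.00000001) / ln(0.51370) = -18.4207 / -0.6661 ≈ 27.654
Smallest integer k satisfying the bound: 28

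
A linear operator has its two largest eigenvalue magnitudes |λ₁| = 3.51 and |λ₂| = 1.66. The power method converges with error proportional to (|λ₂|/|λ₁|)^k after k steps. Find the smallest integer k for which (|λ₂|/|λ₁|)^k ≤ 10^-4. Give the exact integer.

13

|λ₂/λ₁| = 1.66/3.51 = 0.47293
Need k ≥ ln(10^-4) / ln(0.47293) = -9.2103 / -0.7488 ≈ 12.300
Smallest integer k satisfying the bound: 13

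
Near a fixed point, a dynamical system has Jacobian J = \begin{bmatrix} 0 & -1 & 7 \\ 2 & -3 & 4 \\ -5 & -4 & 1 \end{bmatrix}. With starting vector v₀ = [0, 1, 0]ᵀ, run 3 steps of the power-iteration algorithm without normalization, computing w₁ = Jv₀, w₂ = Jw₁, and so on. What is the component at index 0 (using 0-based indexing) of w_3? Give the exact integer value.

w1 = Jv₀ = (0·0 + (-1)·1 + 7·0; 2·0 + (-3)·1 + 4·0; (-5)·0 + (-4)·1 + 1·0) = (-1, -3, -4)
w2 = Jw1 = (0·(-1) + (-1)·(-3) + 7·(-4); 2·(-1) + (-3)·(-3) + 4·(-4); (-5)·(-1) + (-4)·(-3) + 1·(-4)) = (-25, -9, 13)
w3 = Jw2 = (100, 29, 174)
The requested component of w3 is 100.

100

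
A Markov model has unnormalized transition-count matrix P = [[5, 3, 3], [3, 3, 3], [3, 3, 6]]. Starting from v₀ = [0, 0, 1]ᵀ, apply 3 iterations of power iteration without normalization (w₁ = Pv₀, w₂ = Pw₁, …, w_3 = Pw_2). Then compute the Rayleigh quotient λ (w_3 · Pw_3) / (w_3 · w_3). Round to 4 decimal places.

w1 = Pv₀ = (5·0 + 3·0 + 3·1; 3·0 + 3·0 + 3·1; 3·0 + 3·0 + 6·1) = (3, 3, 6)
w2 = Pw1 = (5·3 + 3·3 + 3·6; 3·3 + 3·3 + 3·6; 3·3 + 3·3 + 6·6) = (42, 36, 54)
w3 = Pw2 = (480, 396, 558)
Pw3 = (5262, 4302, 5976)
w3·Pw3 = 480·5262 + 396·4302 + 558·5976 = 7563960; w3·w3 = 480·480 + 396·396 + 558·558 = 698580
λ ≈ 7563960/698580 = 10.8276

10.8276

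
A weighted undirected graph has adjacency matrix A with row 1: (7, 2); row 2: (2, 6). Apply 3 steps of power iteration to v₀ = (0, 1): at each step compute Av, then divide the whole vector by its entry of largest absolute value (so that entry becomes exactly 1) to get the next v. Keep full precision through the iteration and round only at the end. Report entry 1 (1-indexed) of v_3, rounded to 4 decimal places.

Av0 = (2.00000, 6.00000); divide by 6.00000 → v1 = (0.33333, 1.00000)
Av1 = (4.33333, 6.66667); divide by 6.66667 → v2 = (0.65000, 1.00000)
Av2 = (6.55000, 7.30000); divide by 7.30000 → v3 = (0.89726, 1.00000)
Requested entry of v3: 262/292 = 0.8973

0.8973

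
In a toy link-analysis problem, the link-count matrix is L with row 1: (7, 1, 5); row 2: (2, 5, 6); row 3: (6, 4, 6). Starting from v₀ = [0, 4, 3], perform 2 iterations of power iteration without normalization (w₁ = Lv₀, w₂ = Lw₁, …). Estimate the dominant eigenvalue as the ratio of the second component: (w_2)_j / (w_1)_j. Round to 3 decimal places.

w1 = Lv₀ = (19, 38, 34)
w2 = Lw1 = (341, 432, 470)
Ratio at component: 432 / 38 = 11.368

11.368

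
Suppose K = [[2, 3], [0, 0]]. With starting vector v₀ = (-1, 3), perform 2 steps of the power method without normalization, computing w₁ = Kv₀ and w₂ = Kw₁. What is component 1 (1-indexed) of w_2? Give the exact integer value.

14

w1 = Kv₀ = (2·(-1) + 3·3; 0·(-1) + 0·3) = (7, 0)
w2 = Kw1 = (2·7 + 3·0; 0·7 + 0·0) = (14, 0)
The requested component of w2 is 14.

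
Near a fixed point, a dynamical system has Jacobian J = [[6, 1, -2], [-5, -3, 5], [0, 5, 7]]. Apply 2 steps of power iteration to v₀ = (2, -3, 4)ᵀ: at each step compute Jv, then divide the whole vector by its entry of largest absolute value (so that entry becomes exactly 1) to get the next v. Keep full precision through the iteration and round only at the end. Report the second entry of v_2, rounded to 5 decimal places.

Jv0 = (1.000000, 19.000000, 13.000000); divide by 19.000000 → v1 = (0.052632, 1.000000, 0.684211)
Jv1 = (-0.052632, 0.157895, 9.789474); divide by 9.789474 → v2 = (-0.005376, 0.016129, 1.000000)
Requested entry of v2: 3/186 = 0.01613

0.01613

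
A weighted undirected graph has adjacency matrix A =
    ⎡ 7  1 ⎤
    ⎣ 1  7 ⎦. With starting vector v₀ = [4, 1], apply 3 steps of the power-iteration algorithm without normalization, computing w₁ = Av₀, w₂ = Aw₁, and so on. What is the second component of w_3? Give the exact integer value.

w1 = Av₀ = (7·4 + 1·1; 1·4 + 7·1) = (29, 11)
w2 = Aw1 = (7·29 + 1·11; 1·29 + 7·11) = (214, 106)
w3 = Aw2 = (1604, 956)
The requested component of w3 is 956.

956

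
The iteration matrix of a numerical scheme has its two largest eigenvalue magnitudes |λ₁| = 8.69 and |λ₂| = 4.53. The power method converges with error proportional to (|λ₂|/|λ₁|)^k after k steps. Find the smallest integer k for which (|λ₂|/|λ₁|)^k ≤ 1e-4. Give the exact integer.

|λ₂/λ₁| = 4.53/8.69 = 0.52129
Need k ≥ ln(1e-4) / ln(0.52129) = -9.2103 / -0.6515 ≈ 14.138
Smallest integer k satisfying the bound: 15

15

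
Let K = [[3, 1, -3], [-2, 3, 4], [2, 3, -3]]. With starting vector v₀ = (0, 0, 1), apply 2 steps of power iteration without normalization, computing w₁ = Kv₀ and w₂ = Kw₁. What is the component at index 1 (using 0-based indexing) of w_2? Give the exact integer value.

6

w1 = Kv₀ = (-3, 4, -3)
w2 = Kw1 = (4, 6, 15)
The requested component of w2 is 6.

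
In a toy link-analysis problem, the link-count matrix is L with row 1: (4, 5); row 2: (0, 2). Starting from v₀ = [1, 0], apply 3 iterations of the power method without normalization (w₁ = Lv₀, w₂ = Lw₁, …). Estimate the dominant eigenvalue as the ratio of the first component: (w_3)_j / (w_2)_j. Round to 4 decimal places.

w1 = Lv₀ = (4, 0)
w2 = Lw1 = (16, 0)
w3 = Lw2 = (64, 0)
Ratio at component: 64 / 16 = 4.0000

4.0000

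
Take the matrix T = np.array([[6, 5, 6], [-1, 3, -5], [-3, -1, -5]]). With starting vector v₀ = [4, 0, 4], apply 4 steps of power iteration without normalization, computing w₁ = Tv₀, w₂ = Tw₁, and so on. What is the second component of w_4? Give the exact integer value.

376

w1 = Tv₀ = (6·4 + 5·0 + 6·4; (-1)·4 + 3·0 + (-5)·4; (-3)·4 + (-1)·0 + (-5)·4) = (48, -24, -32)
w2 = Tw1 = (6·48 + 5·(-24) + 6·(-32); (-1)·48 + 3·(-24) + (-5)·(-32); (-3)·48 + (-1)·(-24) + (-5)·(-32)) = (-24, 40, 40)
w3 = Tw2 = (296, -56, -168)
w4 = Tw3 = (488, 376, 8)
The requested component of w4 is 376.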